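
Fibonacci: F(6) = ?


Fibonacci sequence: 1, 1, 2, 3, 5, 8
F(6) = 8

F(6) = 8


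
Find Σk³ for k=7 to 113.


Σₖ₌7^113 k³ = [113·114/2]² − [6·7/2]²
= 41486481 − 441 = 41486040

Σk³ = 41486040


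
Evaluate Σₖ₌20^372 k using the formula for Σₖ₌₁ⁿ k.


Σₖ₌20^372 k = Σₖ₌₁^372 k − Σₖ₌₁^19 k
= 372·373/2 − 19·20/2
= 69378 − 190 = 69188

Σk = 69188


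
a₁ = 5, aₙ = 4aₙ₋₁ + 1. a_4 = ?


Computing step by step:
a_1 = 5
a_2 = 21
a_3 = 85
a_4 = 341


a_4 = 341


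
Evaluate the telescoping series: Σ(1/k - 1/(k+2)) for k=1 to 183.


Telescoping with gap 2: two head and two tail terms survive.
= (1 + 1/2) - (1/184 + 1/185)
= 3/2 - 1/184 - 1/185 = 50691/34040

Sum = 50691/34040


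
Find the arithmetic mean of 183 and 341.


AM = (183 + 341)/2 = 524/2 = 262

AM = 262


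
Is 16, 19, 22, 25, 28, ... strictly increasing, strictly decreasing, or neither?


Differences: 3, 3, 3, 3
All differences > 0 → strictly INCREASING

Monotonically increasing


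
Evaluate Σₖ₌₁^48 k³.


n(n+1)/2 = 48×49/2 = 1176
Σk³ = 1176² = 1382976

Σk³ = 1382976


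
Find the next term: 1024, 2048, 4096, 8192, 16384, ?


Pattern: powers of 2: 2ⁿ
Terms: 1024, 2048, 4096, 8192, 16384
Next term = 32768

Next term = 32768


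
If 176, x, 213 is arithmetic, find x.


AM = (176 + 213)/2 = 389/2 = 194.5

AM = 194.5


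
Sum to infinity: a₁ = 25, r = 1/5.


S∞ = a₁/(1-r) = 25/(1 - 1/5)
= 25/(4/5)
= 125/4

S∞ = 125/4


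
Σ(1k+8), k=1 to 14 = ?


Σ(1k+8) = 1·Σk + 8·n
= 1·105 + 8·14
= 105 + 112 = 217

Σ = 217


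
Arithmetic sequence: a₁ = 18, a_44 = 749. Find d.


d = (aₙ - a₁)/(n-1)
= (749 - 18)/(44-1)
= 731/43 = 17

d = 17


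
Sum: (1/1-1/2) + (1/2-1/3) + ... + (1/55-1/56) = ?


Telescoping: adjacent terms cancel.
= 1/1 - 1/56
= 1 - 1/56 = 55/56

Sum = 55/56


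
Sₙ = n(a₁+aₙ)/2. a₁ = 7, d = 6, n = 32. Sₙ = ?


aₙ = 7 + (32-1)×6 = 193
Sₙ = n(a₁+aₙ)/2 = 32×(7+193)/2
= 32×200/2 = 3200

S_32 = 3200


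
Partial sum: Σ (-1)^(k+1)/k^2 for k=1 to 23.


S = 1 - 1/4 + 1/9 - 1/16 + 1/25 - 1/36 + 1/49 - 1/64 ± ...
= 0.8234
(Full series converges to +π²/12 ≈ +0.8225)

S_23 = 0.8234


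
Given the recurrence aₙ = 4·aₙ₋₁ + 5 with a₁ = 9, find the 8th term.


Computing step by step:
a_1 = 9
a_2 = 41
a_3 = 169
a_4 = 681
a_5 = 2729
a_6 = 10921
a_7 = 43689
a_8 = 174761


a_8 = 174761


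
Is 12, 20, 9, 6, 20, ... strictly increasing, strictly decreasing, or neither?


Differences: 8, -11, -3, 14
Difference at position 1 is +8 (> 0) but position 2 is -11 (< 0) — sequence both rises and falls
→ NOT monotonic

Not monotonic


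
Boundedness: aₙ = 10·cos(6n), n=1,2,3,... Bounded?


For all n, -1 ≤ cos(6n) ≤ 1, so -10 ≤ 10·cos(6n) ≤ 10
Lower bound: -10, Upper bound: 10
The sequence IS bounded

Bounded (-10 ≤ aₙ ≤ 10)


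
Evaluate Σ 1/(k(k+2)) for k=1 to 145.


1/(k(k+2)) = (1/2)·(1/k - 1/(k+2)) (partial fractions)
Telescoping: Σ = (1/2)·(1 + 1/2 - 1/146 - 1/147) = 7975/10731

Sum = 7975/10731


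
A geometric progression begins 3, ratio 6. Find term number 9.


aₙ = a₁·r^(n-1)
= 3×6^8
= 3×1679616
= 5038848

a_9 = 5038848


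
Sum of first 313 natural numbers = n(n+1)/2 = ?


n(n+1)/2 = 313×314/2 = 98282/2 = 49141

Σk = 49141


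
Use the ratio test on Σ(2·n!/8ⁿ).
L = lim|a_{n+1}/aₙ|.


aₙ = 2·n!/8^n
a_{n+1}/aₙ = (n+1)!/8^(n+1) × 8^n/n!  (constant 2 cancels)
= (n+1)/8
L = lim(n→∞) (n+1)/8 = ∞
L > 1 → series DIVERGES

Diverges (ratio test: L = ∞ > 1)


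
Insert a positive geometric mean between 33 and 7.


GM = √(33×7) = √231 = 15.1987

GM = 15.1987


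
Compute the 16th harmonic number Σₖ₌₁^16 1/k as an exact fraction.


H_16 = 1/1 + 1/2 + 1/3 + ... + 1/16
= 2436559/720720
≈ 3.3807

H_16 = 2436559/720720 ≈ 3.3807


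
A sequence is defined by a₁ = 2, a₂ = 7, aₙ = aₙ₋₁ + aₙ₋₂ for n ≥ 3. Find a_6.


Computing iteratively: 2, 7, 9, 16, 25, 41
a_6 = 41

a_6 = 41


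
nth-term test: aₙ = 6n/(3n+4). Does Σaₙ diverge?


lim(n→∞) 6n/(3n+4) = 6/3 = 2  (divide numerator and denominator by n)
lim aₙ = 2 ≠ 0 → series DIVERGES

Diverges (lim aₙ = 2 ≠ 0)


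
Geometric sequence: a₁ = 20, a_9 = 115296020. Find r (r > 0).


r^(n-1) = aₙ/a₁
r^8 = 115296020/20 = 5764801
r = 5764801^(1/8)
= ±7; taking r > 0 gives r = 7

r = 7


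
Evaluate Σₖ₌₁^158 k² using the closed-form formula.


n = 158
n(n+1)(2n+1)/6 = 158×159×317/6
= 7963674/6 = 1327279

Σk² = 1327279


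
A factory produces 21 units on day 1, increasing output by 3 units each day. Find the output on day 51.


aₙ = a₁ + (n-1)d
= 21 + (51-1)×3
= 21 + 150
= 171

a_51 = 171


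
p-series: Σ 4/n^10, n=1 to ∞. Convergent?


p-series test: Σ c/n^p converges if p > 1, diverges if p ≤ 1 (constant c > 0 doesn't affect convergence).
p = 10
10 > 1 → CONVERGES

Converges (p = 10 > 1)


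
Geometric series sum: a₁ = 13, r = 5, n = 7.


Sₙ = 13×(5^7 - 1)/(5 - 1)
= 13×(78125 - 1)/4
= 13×78124/4
= 253903

S_7 = 253903


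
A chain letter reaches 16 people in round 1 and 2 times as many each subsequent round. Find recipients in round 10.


aₙ = a₁·r^(n-1)
= 16×2^9
= 16×512
= 8192

a_10 = 8192


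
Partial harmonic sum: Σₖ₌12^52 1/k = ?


Σₖ₌12^52 1/k = 1/12 + 1/13 + 1/14 + ... + 1/52
= 4704865876296592668539/3099044504245996706400
≈ 1.5182

Sum = 4704865876296592668539/3099044504245996706400 ≈ 1.5182


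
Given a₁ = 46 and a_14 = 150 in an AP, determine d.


d = (aₙ - a₁)/(n-1)
= (150 - 46)/(14-1)
= 104/13 = 8

d = 8


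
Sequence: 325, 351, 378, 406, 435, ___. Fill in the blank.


Pattern: triangular numbers: n(n+1)/2
Terms: 325, 351, 378, 406, 435
Next term = 465

Next term = 465


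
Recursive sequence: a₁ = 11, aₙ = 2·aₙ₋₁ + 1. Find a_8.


Computing step by step:
a_1 = 11
a_2 = 23
a_3 = 47
a_4 = 95
a_5 = 191
a_6 = 383
a_7 = 767
a_8 = 1535


a_8 = 1535


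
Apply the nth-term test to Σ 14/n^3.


lim(n→∞) 14/n^3 = 0
lim aₙ = 0 → nth-term test is INCONCLUSIVE
(Need other tests; this is actually a convergent p-series with p=3 > 1)

Inconclusive (lim aₙ = 0; need another test)


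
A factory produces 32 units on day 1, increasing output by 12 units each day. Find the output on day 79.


aₙ = a₁ + (n-1)d
= 32 + (79-1)×12
= 32 + 936
= 968

a_79 = 968


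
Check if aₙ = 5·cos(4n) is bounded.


For all n, -1 ≤ cos(4n) ≤ 1, so -5 ≤ 5·cos(4n) ≤ 5
Lower bound: -5, Upper bound: 5
The sequence IS bounded

Bounded (-5 ≤ aₙ ≤ 5)


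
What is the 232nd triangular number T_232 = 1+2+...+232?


n(n+1)/2 = 232×233/2 = 54056/2 = 27028

Σk = 27028


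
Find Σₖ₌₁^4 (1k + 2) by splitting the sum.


Σ(1k+2) = 1·Σk + 2·n
= 1·10 + 2·4
= 10 + 8 = 18

Σ = 18


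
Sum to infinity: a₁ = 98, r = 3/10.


S∞ = a₁/(1-r) = 98/(1 - 3/10)
= 98/(7/10)
= 140

S∞ = 140


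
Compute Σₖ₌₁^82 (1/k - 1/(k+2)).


Telescoping with gap 2: two head and two tail terms survive.
= (1 + 1/2) - (1/83 + 1/84)
= 3/2 - 1/83 - 1/84 = 10291/6972

Sum = 10291/6972


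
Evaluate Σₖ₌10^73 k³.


Σₖ₌10^73 k³ = [73·74/2]² − [9·10/2]²
= 7295401 − 2025 = 7293376

Σk³ = 7293376


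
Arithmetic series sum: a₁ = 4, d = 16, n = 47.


aₙ = 4 + (47-1)×16 = 740
Sₙ = n(a₁+aₙ)/2 = 47×(4+740)/2
= 47×744/2 = 17484

S_47 = 17484


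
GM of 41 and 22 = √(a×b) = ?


GM = √(41×22) = √902 = 30.0333

GM = 30.0333


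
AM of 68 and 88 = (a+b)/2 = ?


AM = (68 + 88)/2 = 156/2 = 78

AM = 78


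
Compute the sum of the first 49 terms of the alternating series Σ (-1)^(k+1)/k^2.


S = 1 - 1/4 + 1/9 - 1/16 + 1/25 - 1/36 + 1/49 - 1/64 ± ...
= 0.8227
(Full series converges to +π²/12 ≈ +0.8225)

S_49 = 0.8227


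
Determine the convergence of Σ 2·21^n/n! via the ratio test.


aₙ = 2·21^n/n!
a_{n+1}/aₙ = 21^(n+1)/(n+1)! × n!/21^n  (constant 2 cancels)
= 21/(n+1)
L = lim(n→∞) 21/(n+1) = 0
L < 1 → series CONVERGES

Converges (ratio test: L = 0 < 1)


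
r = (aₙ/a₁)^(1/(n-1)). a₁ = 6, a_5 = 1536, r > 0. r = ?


r^(n-1) = aₙ/a₁
r^4 = 1536/6 = 256
r = 256^(1/4)
= ±4; taking r > 0 gives r = 4

r = 4


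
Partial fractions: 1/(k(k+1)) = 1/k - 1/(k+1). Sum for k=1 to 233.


1/(k(k+1)) = 1/k - 1/(k+1) (partial fractions)
Telescoping: Σ = 1 - 1/234 = 233/234

Sum = 233/234


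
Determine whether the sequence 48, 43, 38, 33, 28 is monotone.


Differences: -5, -5, -5, -5
All differences < 0 → strictly DECREASING

Monotonically decreasing


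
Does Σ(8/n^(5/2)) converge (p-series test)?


p-series test: Σ c/n^p converges if p > 1, diverges if p ≤ 1 (constant c > 0 doesn't affect convergence).
p = 5/2
5/2 > 1 → CONVERGES

Converges (p = 5/2 > 1)


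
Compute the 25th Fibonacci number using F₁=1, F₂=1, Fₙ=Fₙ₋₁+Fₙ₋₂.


Fibonacci sequence: 1, 1, 2, 3, 5, 8, 13, 21, 34, 55, 89, ...
F(25) = 75025

F(25) = 75025


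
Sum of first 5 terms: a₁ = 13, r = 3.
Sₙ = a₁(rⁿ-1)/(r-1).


Sₙ = 13×(3^5 - 1)/(3 - 1)
= 13×(243 - 1)/2
= 13×242/2
= 1573

S_5 = 1573


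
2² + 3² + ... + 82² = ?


Σₖ₌2^82 k² = Σₖ₌₁^82 k² − Σₖ₌₁^1 k²
= 82·83·165/6 − 1·2·3/6
= 187165 − 1 = 187164

Σk² = 187164


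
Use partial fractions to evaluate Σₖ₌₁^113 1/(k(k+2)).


1/(k(k+2)) = (1/2)·(1/k - 1/(k+2)) (partial fractions)
Telescoping: Σ = (1/2)·(1 + 1/2 - 1/114 - 1/115) = 4859/6555

Sum = 4859/6555


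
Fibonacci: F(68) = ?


Fibonacci sequence: 1, 1, 2, 3, 5, 8, 13, 21, 34, 55, 89, ...
F(68) = 72723460248141

F(68) = 72723460248141


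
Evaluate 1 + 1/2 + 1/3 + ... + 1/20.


H_20 = 1/1 + 1/2 + 1/3 + ... + 1/20
= 55835135/15519504
≈ 3.5977

H_20 = 55835135/15519504 ≈ 3.5977


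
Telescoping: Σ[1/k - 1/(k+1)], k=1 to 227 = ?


Telescoping: adjacent terms cancel.
= 1/1 - 1/228
= 1 - 1/228 = 227/228

Sum = 227/228


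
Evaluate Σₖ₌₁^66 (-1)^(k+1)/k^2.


S = 1 - 1/4 + 1/9 - 1/16 + 1/25 - 1/36 + 1/49 - 1/64 ± ...
= 0.8224
(Full series converges to +π²/12 ≈ +0.8225)

S_66 = 0.8224


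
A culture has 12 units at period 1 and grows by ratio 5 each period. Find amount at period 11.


aₙ = a₁·r^(n-1)
= 12×5^10
= 12×9765625
= 117187500

a_11 = 117187500


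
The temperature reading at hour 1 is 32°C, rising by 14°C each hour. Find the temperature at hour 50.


aₙ = a₁ + (n-1)d
= 32 + (50-1)×14
= 32 + 686
= 718

a_50 = 718


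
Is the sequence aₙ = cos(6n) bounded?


For all n, -1 ≤ cos(6n) ≤ 1, so -1 ≤ cos(6n) ≤ 1
Lower bound: -1, Upper bound: 1
The sequence IS bounded

Bounded (-1 ≤ aₙ ≤ 1)


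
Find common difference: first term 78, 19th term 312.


d = (aₙ - a₁)/(n-1)
= (312 - 78)/(19-1)
= 234/18 = 13

d = 13


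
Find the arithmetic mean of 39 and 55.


AM = (39 + 55)/2 = 94/2 = 47

AM = 47


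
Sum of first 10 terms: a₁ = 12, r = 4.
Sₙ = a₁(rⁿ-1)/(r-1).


Sₙ = 12×(4^10 - 1)/(4 - 1)
= 12×(1048576 - 1)/3
= 12×1048575/3
= 4194300

S_10 = 4194300


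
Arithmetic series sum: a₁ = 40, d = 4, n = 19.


aₙ = 40 + (19-1)×4 = 112
Sₙ = n(a₁+aₙ)/2 = 19×(40+112)/2
= 19×152/2 = 1444

S_19 = 1444


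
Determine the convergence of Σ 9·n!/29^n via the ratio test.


aₙ = 9·n!/29^n
a_{n+1}/aₙ = (n+1)!/29^(n+1) × 29^n/n!  (constant 9 cancels)
= (n+1)/29
L = lim(n→∞) (n+1)/29 = ∞
L > 1 → series DIVERGES

Diverges (ratio test: L = ∞ > 1)


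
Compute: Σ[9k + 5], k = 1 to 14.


Σ(9k+5) = 9·Σk + 5·n
= 9·105 + 5·14
= 945 + 70 = 1015

Σ = 1015


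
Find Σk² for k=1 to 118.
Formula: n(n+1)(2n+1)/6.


n = 118
n(n+1)(2n+1)/6 = 118×119×237/6
= 3327954/6 = 554659

Σk² = 554659


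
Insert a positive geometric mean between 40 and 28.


GM = √(40×28) = √1120 = 33.4664

GM = 33.4664


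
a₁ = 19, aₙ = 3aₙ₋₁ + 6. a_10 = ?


Computing step by step:
a_1 = 19
a_2 = 63
a_3 = 195
a_4 = 591
a_5 = 1779
a_6 = 5343
a_7 = 16035
a_8 = 48111
a_9 = 144339
a_10 = 433023


a_10 = 433023


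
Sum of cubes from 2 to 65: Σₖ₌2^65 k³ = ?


Σₖ₌2^65 k³ = [65·66/2]² − [1·2/2]²
= 4601025 − 1 = 4601024

Σk³ = 4601024


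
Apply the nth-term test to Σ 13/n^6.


lim(n→∞) 13/n^6 = 0
lim aₙ = 0 → nth-term test is INCONCLUSIVE
(Need other tests; this is actually a convergent p-series with p=6 > 1)

Inconclusive (lim aₙ = 0; need another test)


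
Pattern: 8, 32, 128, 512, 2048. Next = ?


Pattern: geometric (r=4)
Terms: 8, 32, 128, 512, 2048
Next term = 8192

Next term = 8192


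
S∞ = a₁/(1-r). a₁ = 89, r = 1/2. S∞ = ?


S∞ = a₁/(1-r) = 89/(1 - 1/2)
= 89/(1/2)
= 178

S∞ = 178


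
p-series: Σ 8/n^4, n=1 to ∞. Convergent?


p-series test: Σ c/n^p converges if p > 1, diverges if p ≤ 1 (constant c > 0 doesn't affect convergence).
p = 4
4 > 1 → CONVERGES

Converges (p = 4 > 1)


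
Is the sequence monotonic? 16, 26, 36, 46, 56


Differences: 10, 10, 10, 10
All differences > 0 → strictly INCREASING

Monotonically increasing


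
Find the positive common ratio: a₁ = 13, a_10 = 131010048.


r^(n-1) = aₙ/a₁
r^9 = 131010048/13 = 10077696
r = 10077696^(1/9)
= 6

r = 6


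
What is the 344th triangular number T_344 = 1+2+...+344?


n(n+1)/2 = 344×345/2 = 118680/2 = 59340

Σk = 59340


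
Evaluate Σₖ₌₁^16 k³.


n(n+1)/2 = 16×17/2 = 136
Σk³ = 136² = 18496

Σk³ = 18496


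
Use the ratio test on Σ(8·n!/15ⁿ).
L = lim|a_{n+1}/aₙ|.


aₙ = 8·n!/15^n
a_{n+1}/aₙ = (n+1)!/15^(n+1) × 15^n/n!  (constant 8 cancels)
= (n+1)/15
L = lim(n→∞) (n+1)/15 = ∞
L > 1 → series DIVERGES

Diverges (ratio test: L = ∞ > 1)


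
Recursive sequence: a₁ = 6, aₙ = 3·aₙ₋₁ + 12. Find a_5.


Computing step by step:
a_1 = 6
a_2 = 30
a_3 = 102
a_4 = 318
a_5 = 966


a_5 = 966


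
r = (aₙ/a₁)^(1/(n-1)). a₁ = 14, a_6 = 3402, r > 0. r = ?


r^(n-1) = aₙ/a₁
r^5 = 3402/14 = 243
r = 243^(1/5)
= 3

r = 3


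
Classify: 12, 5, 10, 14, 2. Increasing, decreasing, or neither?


Differences: -7, 5, 4, -12
Difference at position 2 is +5 (> 0) but position 1 is -7 (< 0) — sequence both rises and falls
→ NOT monotonic

Not monotonic


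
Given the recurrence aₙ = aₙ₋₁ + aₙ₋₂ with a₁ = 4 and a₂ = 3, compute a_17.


Computing iteratively: 4, 3, 7, 10, 17, 27, 44, 71, 115, 186, 301, 487, ...
a_17 = 5401

a_17 = 5401


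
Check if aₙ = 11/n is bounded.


a₁ = 11, a₂ = 11/2, a₃ = 11/3, ...
0 < aₙ ≤ 11 for all n ≥ 1
Lower bound: 0, Upper bound: 11
The sequence IS bounded

Bounded (0 < aₙ ≤ 11)


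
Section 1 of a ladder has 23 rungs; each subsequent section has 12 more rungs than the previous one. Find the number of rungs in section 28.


aₙ = a₁ + (n-1)d
= 23 + (28-1)×12
= 23 + 324
= 347

a_28 = 347


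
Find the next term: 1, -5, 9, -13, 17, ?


Pattern: alternating sign, magnitude arithmetic (d=4)
Terms: 1, -5, 9, -13, 17
Next term = -21

Next term = -21


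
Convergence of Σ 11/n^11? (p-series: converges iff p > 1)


p-series test: Σ c/n^p converges if p > 1, diverges if p ≤ 1 (constant c > 0 doesn't affect convergence).
p = 11
11 > 1 → CONVERGES

Converges (p = 11 > 1)


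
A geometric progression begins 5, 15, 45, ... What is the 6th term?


aₙ = a₁·r^(n-1)
= 5×3^5
= 5×243
= 1215

a_6 = 1215


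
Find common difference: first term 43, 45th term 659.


d = (aₙ - a₁)/(n-1)
= (659 - 43)/(45-1)
= 616/44 = 14

d = 14


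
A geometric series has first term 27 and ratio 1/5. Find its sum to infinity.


S∞ = a₁/(1-r) = 27/(1 - 1/5)
= 27/(4/5)
= 135/4

S∞ = 135/4


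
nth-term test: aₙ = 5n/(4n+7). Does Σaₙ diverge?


lim(n→∞) 5n/(4n+7) = 5/4 = 5/4  (divide numerator and denominator by n)
lim aₙ = 5/4 ≠ 0 → series DIVERGES

Diverges (lim aₙ = 5/4 ≠ 0)


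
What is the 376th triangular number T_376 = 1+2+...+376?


n(n+1)/2 = 376×377/2 = 141752/2 = 70876

Σk = 70876


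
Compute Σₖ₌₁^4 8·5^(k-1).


Sₙ = 8×(5^4 - 1)/(5 - 1)
= 8×(625 - 1)/4
= 8×624/4
= 1248

S_4 = 1248


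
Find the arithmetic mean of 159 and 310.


AM = (159 + 310)/2 = 469/2 = 234.5

AM = 234.5


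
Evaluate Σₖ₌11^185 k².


Σₖ₌11^185 k² = Σₖ₌₁^185 k² − Σₖ₌₁^10 k²
= 185·186·371/6 − 10·11·21/6
= 2127685 − 385 = 2127300

Σk² = 2127300


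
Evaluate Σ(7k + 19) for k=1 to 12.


Σ(7k+19) = 7·Σk + 19·n
= 7·78 + 19·12
= 546 + 228 = 774

Σ = 774


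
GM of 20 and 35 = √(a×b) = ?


GM = √(20×35) = √700 = 26.4575

GM = 26.4575


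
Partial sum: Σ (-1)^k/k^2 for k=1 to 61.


S = -1 + 1/4 - 1/9 + 1/16 - 1/25 + 1/36 - 1/49 + 1/64 ± ...
= -0.8226
(Full series converges to -π²/12 ≈ -0.8225)

S_61 = -0.8226


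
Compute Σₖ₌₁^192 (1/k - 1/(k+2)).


Telescoping with gap 2: two head and two tail terms survive.
= (1 + 1/2) - (1/193 + 1/194)
= 3/2 - 1/193 - 1/194 = 27888/18721

Sum = 27888/18721


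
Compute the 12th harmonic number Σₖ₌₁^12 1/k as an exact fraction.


H_12 = 1/1 + 1/2 + 1/3 + ... + 1/12
= 86021/27720
≈ 3.1032

H_12 = 86021/27720 ≈ 3.1032


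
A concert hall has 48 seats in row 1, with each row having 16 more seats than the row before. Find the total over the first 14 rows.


aₙ = 48 + (14-1)×16 = 256
Sₙ = n(a₁+aₙ)/2 = 14×(48+256)/2
= 14×304/2 = 2128

S_14 = 2128


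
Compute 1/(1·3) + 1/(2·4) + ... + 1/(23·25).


1/(k(k+2)) = (1/2)·(1/k - 1/(k+2)) (partial fractions)
Telescoping: Σ = (1/2)·(1 + 1/2 - 1/24 - 1/25) = 851/1200

Sum = 851/1200


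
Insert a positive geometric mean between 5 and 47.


GM = √(5×47) = √235 = 15.3297

GM = 15.3297


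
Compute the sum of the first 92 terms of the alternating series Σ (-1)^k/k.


S = -1 + 1/2 - 1/3 + 1/4 - 1/5 + 1/6 - 1/7 + 1/8 ± ...
= -0.6877
(Full series converges to -ln(2) ≈ -0.6931)

S_92 = -0.6877


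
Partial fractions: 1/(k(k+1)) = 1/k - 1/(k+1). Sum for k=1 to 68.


1/(k(k+1)) = 1/k - 1/(k+1) (partial fractions)
Telescoping: Σ = 1 - 1/69 = 68/69

Sum = 68/69


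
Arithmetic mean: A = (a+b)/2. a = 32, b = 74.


AM = (32 + 74)/2 = 106/2 = 53

AM = 53


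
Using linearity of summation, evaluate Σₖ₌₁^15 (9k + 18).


Σ(9k+18) = 9·Σk + 18·n
= 9·120 + 18·15
= 1080 + 270 = 1350

Σ = 1350


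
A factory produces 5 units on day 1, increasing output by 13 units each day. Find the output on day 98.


aₙ = a₁ + (n-1)d
= 5 + (98-1)×13
= 5 + 1261
= 1266

a_98 = 1266


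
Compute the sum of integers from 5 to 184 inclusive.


Σₖ₌5^184 k = Σₖ₌₁^184 k − Σₖ₌₁^4 k
= 184·185/2 − 4·5/2
= 17020 − 10 = 17010

Σk = 17010


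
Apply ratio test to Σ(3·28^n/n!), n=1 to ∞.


aₙ = 3·28^n/n!
a_{n+1}/aₙ = 28^(n+1)/(n+1)! × n!/28^n  (constant 3 cancels)
= 28/(n+1)
L = lim(n→∞) 28/(n+1) = 0
L < 1 → series CONVERGES

Converges (ratio test: L = 0 < 1)


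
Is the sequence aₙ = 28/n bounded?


a₁ = 28, a₂ = 28/2, a₃ = 28/3, ...
0 < aₙ ≤ 28 for all n ≥ 1
Lower bound: 0, Upper bound: 28
The sequence IS bounded

Bounded (0 < aₙ ≤ 28)


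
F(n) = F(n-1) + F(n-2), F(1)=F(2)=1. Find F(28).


Fibonacci sequence: 1, 1, 2, 3, 5, 8, 13, 21, 34, 55, 89, ...
F(28) = 317811

F(28) = 317811


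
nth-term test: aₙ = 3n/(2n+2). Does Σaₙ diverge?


lim(n→∞) 3n/(2n+2) = 3/2 = 3/2  (divide numerator and denominator by n)
lim aₙ = 3/2 ≠ 0 → series DIVERGES

Diverges (lim aₙ = 3/2 ≠ 0)


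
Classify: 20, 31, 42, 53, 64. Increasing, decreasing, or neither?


Differences: 11, 11, 11, 11
All differences > 0 → strictly INCREASING

Monotonically increasing


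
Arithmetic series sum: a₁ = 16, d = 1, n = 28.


aₙ = 16 + (28-1)×1 = 43
Sₙ = n(a₁+aₙ)/2 = 28×(16+43)/2
= 28×59/2 = 826

S_28 = 826


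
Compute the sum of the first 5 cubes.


n(n+1)/2 = 5×6/2 = 15
Σk³ = 15² = 225

Σk³ = 225


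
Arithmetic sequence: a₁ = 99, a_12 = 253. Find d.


d = (aₙ - a₁)/(n-1)
= (253 - 99)/(12-1)
= 154/11 = 14

d = 14


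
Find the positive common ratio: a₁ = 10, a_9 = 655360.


r^(n-1) = aₙ/a₁
r^8 = 655360/10 = 65536
r = 65536^(1/8)
= ±4; taking r > 0 gives r = 4

r = 4


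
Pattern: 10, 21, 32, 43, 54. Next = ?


Pattern: arithmetic (d=11)
Terms: 10, 21, 32, 43, 54
Next term = 65

Next term = 65


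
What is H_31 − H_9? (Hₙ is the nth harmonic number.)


Σₖ₌10^31 1/k = 1/10 + 1/11 + 1/12 + ... + 1/31
= 86517723849247/72201776446800
≈ 1.1983

Sum = 86517723849247/72201776446800 ≈ 1.1983


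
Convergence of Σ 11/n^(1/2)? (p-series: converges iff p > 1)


p-series test: Σ c/n^p converges if p > 1, diverges if p ≤ 1 (constant c > 0 doesn't affect convergence).
p = 1/2
1/2 ≤ 1 → DIVERGES

Diverges (p = 1/2 ≤ 1)


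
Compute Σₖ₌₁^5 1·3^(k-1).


Sₙ = 1×(3^5 - 1)/(3 - 1)
= 1×(243 - 1)/2
= 1×242/2
= 121

S_5 = 121


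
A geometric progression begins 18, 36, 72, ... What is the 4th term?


aₙ = a₁·r^(n-1)
= 18×2^3
= 18×8
= 144

a_4 = 144


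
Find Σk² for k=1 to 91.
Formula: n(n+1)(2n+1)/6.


n = 91
n(n+1)(2n+1)/6 = 91×92×183/6
= 1532076/6 = 255346

Σk² = 255346


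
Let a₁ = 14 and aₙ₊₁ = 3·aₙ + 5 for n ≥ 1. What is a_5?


Computing step by step:
a_1 = 14
a_2 = 47
a_3 = 146
a_4 = 443
a_5 = 1334


a_5 = 1334


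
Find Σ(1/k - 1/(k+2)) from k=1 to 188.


Telescoping with gap 2: two head and two tail terms survive.
= (1 + 1/2) - (1/189 + 1/190)
= 3/2 - 1/189 - 1/190 = 26743/17955

Sum = 26743/17955


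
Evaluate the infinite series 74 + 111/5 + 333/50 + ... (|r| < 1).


S∞ = a₁/(1-r) = 74/(1 - 3/10)
= 74/(7/10)
= 740/7

S∞ = 740/7


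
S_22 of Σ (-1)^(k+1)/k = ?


S = 1 - 1/2 + 1/3 - 1/4 + 1/5 - 1/6 + 1/7 - 1/8 ± ...
= 0.6709
(Full series converges to +ln(2) ≈ +0.6931)

S_22 = 0.6709


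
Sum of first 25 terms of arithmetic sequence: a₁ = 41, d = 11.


aₙ = 41 + (25-1)×11 = 305
Sₙ = n(a₁+aₙ)/2 = 25×(41+305)/2
= 25×346/2 = 4325

S_25 = 4325


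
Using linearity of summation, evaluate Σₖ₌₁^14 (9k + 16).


Σ(9k+16) = 9·Σk + 16·n
= 9·105 + 16·14
= 945 + 224 = 1169

Σ = 1169


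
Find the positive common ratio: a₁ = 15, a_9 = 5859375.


r^(n-1) = aₙ/a₁
r^8 = 5859375/15 = 390625
r = 390625^(1/8)
= ±5; taking r > 0 gives r = 5

r = 5


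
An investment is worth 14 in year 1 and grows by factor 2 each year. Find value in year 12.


aₙ = a₁·r^(n-1)
= 14×2^11
= 14×2048
= 28672

a_12 = 28672


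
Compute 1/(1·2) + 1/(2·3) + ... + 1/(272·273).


1/(k(k+1)) = 1/k - 1/(k+1) (partial fractions)
Telescoping: Σ = 1 - 1/273 = 272/273

Sum = 272/273


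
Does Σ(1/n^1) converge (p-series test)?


p-series test: Σ c/n^p converges if p > 1, diverges if p ≤ 1 (constant c > 0 doesn't affect convergence).
p = 1
1 ≤ 1 → DIVERGES

Diverges (p = 1 ≤ 1)


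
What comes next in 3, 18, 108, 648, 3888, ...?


Pattern: geometric (r=6)
Terms: 3, 18, 108, 648, 3888
Next term = 23328

Next term = 23328


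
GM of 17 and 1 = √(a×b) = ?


GM = √(17×1) = √17 = 4.1231

GM = 4.1231


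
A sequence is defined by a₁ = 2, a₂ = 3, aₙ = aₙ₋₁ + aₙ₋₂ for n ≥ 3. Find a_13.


Computing iteratively: 2, 3, 5, 8, 13, 21, 34, 55, 89, 144, 233, 377, ...
a_13 = 610

a_13 = 610


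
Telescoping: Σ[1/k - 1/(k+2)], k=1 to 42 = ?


Telescoping with gap 2: two head and two tail terms survive.
= (1 + 1/2) - (1/43 + 1/44)
= 3/2 - 1/43 - 1/44 = 2751/1892

Sum = 2751/1892


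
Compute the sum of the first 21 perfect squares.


n = 21
n(n+1)(2n+1)/6 = 21×22×43/6
= 19866/6 = 3311

Σk² = 3311


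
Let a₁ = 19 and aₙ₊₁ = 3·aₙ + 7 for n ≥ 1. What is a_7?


Computing step by step:
a_1 = 19
a_2 = 64
a_3 = 199
a_4 = 604
a_5 = 1819
a_6 = 5464
a_7 = 16399


a_7 = 16399


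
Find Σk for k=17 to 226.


Σₖ₌17^226 k = Σₖ₌₁^226 k − Σₖ₌₁^16 k
= 226·227/2 − 16·17/2
= 25651 − 136 = 25515

Σk = 25515


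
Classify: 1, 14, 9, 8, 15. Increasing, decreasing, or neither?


Differences: 13, -5, -1, 7
Difference at position 1 is +13 (> 0) but position 2 is -5 (< 0) — sequence both rises and falls
→ NOT monotonic

Not monotonic


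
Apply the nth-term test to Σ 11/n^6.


lim(n→∞) 11/n^6 = 0
lim aₙ = 0 → nth-term test is INCONCLUSIVE
(Need other tests; this is actually a convergent p-series with p=6 > 1)

Inconclusive (lim aₙ = 0; need another test)


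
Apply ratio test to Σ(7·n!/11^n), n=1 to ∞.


aₙ = 7·n!/11^n
a_{n+1}/aₙ = (n+1)!/11^(n+1) × 11^n/n!  (constant 7 cancels)
= (n+1)/11
L = lim(n→∞) (n+1)/11 = ∞
L > 1 → series DIVERGES

Diverges (ratio test: L = ∞ > 1)


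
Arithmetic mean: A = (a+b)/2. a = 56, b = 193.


AM = (56 + 193)/2 = 249/2 = 124.5

AM = 124.5


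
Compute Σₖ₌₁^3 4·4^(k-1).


Sₙ = 4×(4^3 - 1)/(4 - 1)
= 4×(64 - 1)/3
= 4×63/3
= 84

S_3 = 84


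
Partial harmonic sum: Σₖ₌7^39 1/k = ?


Σₖ₌7^39 1/k = 1/7 + 1/8 + 1/9 + ... + 1/39
= 876018803354593/485721041551200
≈ 1.8035

Sum = 876018803354593/485721041551200 ≈ 1.8035


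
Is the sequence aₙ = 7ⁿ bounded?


aₙ = 7ⁿ → as n→∞, aₙ→∞ (since base 7 > 1)
No finite upper bound exists
The sequence is UNBOUNDED

Unbounded (aₙ → ∞ as n → ∞)


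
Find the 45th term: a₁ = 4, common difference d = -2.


aₙ = a₁ + (n-1)d
= 4 + (45-1)×-2
= 4 - 88
= -84

a_45 = -84


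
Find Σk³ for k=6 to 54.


Σₖ₌6^54 k³ = [54·55/2]² − [5·6/2]²
= 2205225 − 225 = 2205000

Σk³ = 2205000


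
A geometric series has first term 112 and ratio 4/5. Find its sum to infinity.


S∞ = a₁/(1-r) = 112/(1 - 4/5)
= 112/(1/5)
= 560

S∞ = 560


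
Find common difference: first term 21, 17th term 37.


d = (aₙ - a₁)/(n-1)
= (37 - 21)/(17-1)
= 16/16 = 1

d = 1


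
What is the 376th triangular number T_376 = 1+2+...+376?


n(n+1)/2 = 376×377/2 = 141752/2 = 70876

Σk = 70876


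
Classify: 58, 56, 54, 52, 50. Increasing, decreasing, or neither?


Differences: -2, -2, -2, -2
All differences < 0 → strictly DECREASING

Monotonically decreasing


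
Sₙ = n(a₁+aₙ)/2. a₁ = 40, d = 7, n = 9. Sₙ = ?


aₙ = 40 + (9-1)×7 = 96
Sₙ = n(a₁+aₙ)/2 = 9×(40+96)/2
= 9×136/2 = 612

S_9 = 612


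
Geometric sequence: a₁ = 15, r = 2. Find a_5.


aₙ = a₁·r^(n-1)
= 15×2^4
= 15×16
= 240

a_5 = 240


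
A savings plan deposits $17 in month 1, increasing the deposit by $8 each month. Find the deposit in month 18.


aₙ = a₁ + (n-1)d
= 17 + (18-1)×8
= 17 + 136
= 153

a_18 = 153


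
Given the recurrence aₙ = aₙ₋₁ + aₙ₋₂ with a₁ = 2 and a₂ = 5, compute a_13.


Computing iteratively: 2, 5, 7, 12, 19, 31, 50, 81, 131, 212, 343, 555, ...
a_13 = 898

a_13 = 898


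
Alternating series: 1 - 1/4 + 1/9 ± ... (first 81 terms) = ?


S = 1 - 1/4 + 1/9 - 1/16 + 1/25 - 1/36 + 1/49 - 1/64 ± ...
= 0.8225
(Full series converges to +π²/12 ≈ +0.8225)

S_81 = 0.8225


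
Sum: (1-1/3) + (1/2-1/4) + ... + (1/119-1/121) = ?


Telescoping with gap 2: two head and two tail terms survive.
= (1 + 1/2) - (1/120 + 1/121)
= 3/2 - 1/120 - 1/121 = 21539/14520

Sum = 21539/14520


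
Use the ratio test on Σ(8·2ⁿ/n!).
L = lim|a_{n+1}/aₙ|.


aₙ = 8·2^n/n!
a_{n+1}/aₙ = 2^(n+1)/(n+1)! × n!/2^n  (constant 8 cancels)
= 2/(n+1)
L = lim(n→∞) 2/(n+1) = 0
L < 1 → series CONVERGES

Converges (ratio test: L = 0 < 1)


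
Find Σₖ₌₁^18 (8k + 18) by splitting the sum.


Σ(8k+18) = 8·Σk + 18·n
= 8·171 + 18·18
= 1368 + 324 = 1692

Σ = 1692


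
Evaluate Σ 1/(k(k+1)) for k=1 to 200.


1/(k(k+1)) = 1/k - 1/(k+1) (partial fractions)
Telescoping: Σ = 1 - 1/201 = 200/201

Sum = 200/201


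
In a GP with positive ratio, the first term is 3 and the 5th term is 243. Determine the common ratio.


r^(n-1) = aₙ/a₁
r^4 = 243/3 = 81
r = 81^(1/4)
= ±3; taking r > 0 gives r = 3

r = 3


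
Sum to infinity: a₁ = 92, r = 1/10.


S∞ = a₁/(1-r) = 92/(1 - 1/10)
= 92/(9/10)
= 920/9

S∞ = 920/9


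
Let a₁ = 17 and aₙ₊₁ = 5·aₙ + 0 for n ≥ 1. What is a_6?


Computing step by step:
a_1 = 17
a_2 = 85
a_3 = 425
a_4 = 2125
a_5 = 10625
a_6 = 53125


a_6 = 53125


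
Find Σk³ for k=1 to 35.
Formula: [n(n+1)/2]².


n(n+1)/2 = 35×36/2 = 630
Σk³ = 630² = 396900

Σk³ = 396900


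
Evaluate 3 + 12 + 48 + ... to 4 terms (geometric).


Sₙ = 3×(4^4 - 1)/(4 - 1)
= 3×(256 - 1)/3
= 3×255/3
= 255

S_4 = 255


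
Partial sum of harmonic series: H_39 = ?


H_39 = 1/1 + 1/2 + 1/3 + ... + 1/39
= 2066035355155033/485721041551200
≈ 4.2535

H_39 = 2066035355155033/485721041551200 ≈ 4.2535


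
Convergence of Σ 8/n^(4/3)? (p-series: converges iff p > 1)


p-series test: Σ c/n^p converges if p > 1, diverges if p ≤ 1 (constant c > 0 doesn't affect convergence).
p = 4/3
4/3 > 1 → CONVERGES

Converges (p = 4/3 > 1)


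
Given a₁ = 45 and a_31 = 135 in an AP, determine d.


d = (aₙ - a₁)/(n-1)
= (135 - 45)/(31-1)
= 90/30 = 3

d = 3


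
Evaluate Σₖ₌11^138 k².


Σₖ₌11^138 k² = Σₖ₌₁^138 k² − Σₖ₌₁^10 k²
= 138·139·277/6 − 10·11·21/6
= 885569 − 385 = 885184

Σk² = 885184


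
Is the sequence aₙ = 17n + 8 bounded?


aₙ = 17n + 8 → as n→∞, aₙ→∞
No finite upper bound exists
The sequence is UNBOUNDED

Unbounded (aₙ → ∞ as n → ∞)


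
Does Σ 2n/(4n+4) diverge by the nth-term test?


lim(n→∞) 2n/(4n+4) = 2/4 = 1/2  (divide numerator and denominator by n)
lim aₙ = 1/2 ≠ 0 → series DIVERGES

Diverges (lim aₙ = 1/2 ≠ 0)


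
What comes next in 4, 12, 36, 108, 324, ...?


Pattern: geometric (r=3)
Terms: 4, 12, 36, 108, 324
Next term = 972

Next term = 972


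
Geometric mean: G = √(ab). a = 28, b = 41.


GM = √(28×41) = √1148 = 33.8821

GM = 33.8821


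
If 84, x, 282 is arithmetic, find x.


AM = (84 + 282)/2 = 366/2 = 183

AM = 183


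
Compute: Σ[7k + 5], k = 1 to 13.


Σ(7k+5) = 7·Σk + 5·n
= 7·91 + 5·13
= 637 + 65 = 702

Σ = 702


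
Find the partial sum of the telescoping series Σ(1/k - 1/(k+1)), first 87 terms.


Telescoping: adjacent terms cancel.
= 1/1 - 1/88
= 1 - 1/88 = 87/88

Sum = 87/88


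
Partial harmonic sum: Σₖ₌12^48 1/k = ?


Σₖ₌12^48 1/k = 1/12 + 1/13 + 1/14 + ... + 1/48
= 637039513112986425173/442720643463713815200
≈ 1.4389

Sum = 637039513112986425173/442720643463713815200 ≈ 1.4389


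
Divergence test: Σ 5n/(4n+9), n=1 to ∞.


lim(n→∞) 5n/(4n+9) = 5/4 = 5/4  (divide numerator and denominator by n)
lim aₙ = 5/4 ≠ 0 → series DIVERGES

Diverges (lim aₙ = 5/4 ≠ 0)


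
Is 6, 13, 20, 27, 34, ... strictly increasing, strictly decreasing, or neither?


Differences: 7, 7, 7, 7
All differences > 0 → strictly INCREASING

Monotonically increasing


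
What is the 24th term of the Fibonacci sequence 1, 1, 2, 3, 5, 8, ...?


Fibonacci sequence: 1, 1, 2, 3, 5, 8, 13, 21, 34, 55, 89, ...
F(24) = 46368

F(24) = 46368


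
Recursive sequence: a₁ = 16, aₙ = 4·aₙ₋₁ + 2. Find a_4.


Computing step by step:
a_1 = 16
a_2 = 66
a_3 = 266
a_4 = 1066


a_4 = 1066


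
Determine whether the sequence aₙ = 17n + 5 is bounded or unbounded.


aₙ = 17n + 5 → as n→∞, aₙ→∞
No finite upper bound exists
The sequence is UNBOUNDED

Unbounded (aₙ → ∞ as n → ∞)


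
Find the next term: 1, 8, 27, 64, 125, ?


Pattern: perfect cubes: n³
Terms: 1, 8, 27, 64, 125
Next term = 216

Next term = 216


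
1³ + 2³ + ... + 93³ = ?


n(n+1)/2 = 93×94/2 = 4371
Σk³ = 4371² = 19105641

Σk³ = 19105641


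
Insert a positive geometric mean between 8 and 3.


GM = √(8×3) = √24 = 4.899

GM = 4.899


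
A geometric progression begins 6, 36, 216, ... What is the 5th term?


aₙ = a₁·r^(n-1)
= 6×6^4
= 6×1296
= 7776

a_5 = 7776


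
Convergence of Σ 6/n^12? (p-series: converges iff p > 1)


p-series test: Σ c/n^p converges if p > 1, diverges if p ≤ 1 (constant c > 0 doesn't affect convergence).
p = 12
12 > 1 → CONVERGES

Converges (p = 12 > 1)


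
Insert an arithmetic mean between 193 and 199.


AM = (193 + 199)/2 = 392/2 = 196

AM = 196


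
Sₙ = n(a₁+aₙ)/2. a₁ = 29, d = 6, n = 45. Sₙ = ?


aₙ = 29 + (45-1)×6 = 293
Sₙ = n(a₁+aₙ)/2 = 45×(29+293)/2
= 45×322/2 = 7245

S_45 = 7245


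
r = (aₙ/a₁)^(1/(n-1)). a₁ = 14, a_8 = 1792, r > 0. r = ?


r^(n-1) = aₙ/a₁
r^7 = 1792/14 = 128
r = 128^(1/7)
= 2

r = 2


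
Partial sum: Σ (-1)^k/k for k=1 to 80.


S = -1 + 1/2 - 1/3 + 1/4 - 1/5 + 1/6 - 1/7 + 1/8 ± ...
= -0.6869
(Full series converges to -ln(2) ≈ -0.6931)

S_80 = -0.6869


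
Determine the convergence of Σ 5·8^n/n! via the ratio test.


aₙ = 5·8^n/n!
a_{n+1}/aₙ = 8^(n+1)/(n+1)! × n!/8^n  (constant 5 cancels)
= 8/(n+1)
L = lim(n→∞) 8/(n+1) = 0
L < 1 → series CONVERGES

Converges (ratio test: L = 0 < 1)


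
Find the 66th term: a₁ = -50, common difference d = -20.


aₙ = a₁ + (n-1)d
= -50 + (66-1)×-20
= -50 - 1300
= -1350

a_66 = -1350


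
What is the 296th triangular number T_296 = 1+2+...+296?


n(n+1)/2 = 296×297/2 = 87912/2 = 43956

Σk = 43956


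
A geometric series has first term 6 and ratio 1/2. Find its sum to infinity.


S∞ = a₁/(1-r) = 6/(1 - 1/2)
= 6/(1/2)
= 12

S∞ = 12


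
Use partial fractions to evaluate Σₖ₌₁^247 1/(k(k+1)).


1/(k(k+1)) = 1/k - 1/(k+1) (partial fractions)
Telescoping: Σ = 1 - 1/248 = 247/248

Sum = 247/248


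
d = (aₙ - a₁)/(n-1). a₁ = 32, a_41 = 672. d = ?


d = (aₙ - a₁)/(n-1)
= (672 - 32)/(41-1)
= 640/40 = 16

d = 16


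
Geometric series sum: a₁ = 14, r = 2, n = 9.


Sₙ = 14×(2^9 - 1)/(2 - 1)
= 14×(512 - 1)/1
= 14×511/1
= 7154

S_9 = 7154


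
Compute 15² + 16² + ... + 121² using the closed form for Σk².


Σₖ₌15^121 k² = Σₖ₌₁^121 k² − Σₖ₌₁^14 k²
= 121·122·243/6 − 14·15·29/6
= 597861 − 1015 = 596846

Σk² = 596846


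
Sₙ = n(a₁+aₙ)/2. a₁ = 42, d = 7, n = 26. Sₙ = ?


aₙ = 42 + (26-1)×7 = 217
Sₙ = n(a₁+aₙ)/2 = 26×(42+217)/2
= 26×259/2 = 3367

S_26 = 3367


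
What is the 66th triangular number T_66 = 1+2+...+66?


n(n+1)/2 = 66×67/2 = 4422/2 = 2211

Σk = 2211


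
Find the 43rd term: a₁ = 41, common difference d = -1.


aₙ = a₁ + (n-1)d
= 41 + (43-1)×-1
= 41 - 42
= -1

a_43 = -1


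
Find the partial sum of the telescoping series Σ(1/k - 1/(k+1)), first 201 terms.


Telescoping: adjacent terms cancel.
= 1/1 - 1/202
= 1 - 1/202 = 201/202

Sum = 201/202


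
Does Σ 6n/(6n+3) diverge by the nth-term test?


lim(n→∞) 6n/(6n+3) = 6/6 = 1  (divide numerator and denominator by n)
lim aₙ = 1 ≠ 0 → series DIVERGES

Diverges (lim aₙ = 1 ≠ 0)


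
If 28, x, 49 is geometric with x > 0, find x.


GM = √(28×49) = √1372 = 37.0405

GM = 37.0405


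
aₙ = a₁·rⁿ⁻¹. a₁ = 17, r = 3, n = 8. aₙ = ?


aₙ = a₁·r^(n-1)
= 17×3^7
= 17×2187
= 37179

a_8 = 37179


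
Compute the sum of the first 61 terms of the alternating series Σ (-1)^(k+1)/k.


S = 1 - 1/2 + 1/3 - 1/4 + 1/5 - 1/6 + 1/7 - 1/8 ± ...
= 0.7013
(Full series converges to +ln(2) ≈ +0.6931)

S_61 = 0.7013


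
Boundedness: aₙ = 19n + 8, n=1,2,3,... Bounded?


aₙ = 19n + 8 → as n→∞, aₙ→∞
No finite upper bound exists
The sequence is UNBOUNDED

Unbounded (aₙ → ∞ as n → ∞)


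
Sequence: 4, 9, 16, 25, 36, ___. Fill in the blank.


Pattern: perfect squares: n²
Terms: 4, 9, 16, 25, 36
Next term = 49

Next term = 49


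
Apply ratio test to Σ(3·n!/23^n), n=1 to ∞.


aₙ = 3·n!/23^n
a_{n+1}/aₙ = (n+1)!/23^(n+1) × 23^n/n!  (constant 3 cancels)
= (n+1)/23
L = lim(n→∞) (n+1)/23 = ∞
L > 1 → series DIVERGES

Diverges (ratio test: L = ∞ > 1)


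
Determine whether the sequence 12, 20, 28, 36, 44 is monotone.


Differences: 8, 8, 8, 8
All differences > 0 → strictly INCREASING

Monotonically increasing


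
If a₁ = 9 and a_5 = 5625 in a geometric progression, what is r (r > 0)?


r^(n-1) = aₙ/a₁
r^4 = 5625/9 = 625
r = 625^(1/4)
= ±5; taking r > 0 gives r = 5

r = 5


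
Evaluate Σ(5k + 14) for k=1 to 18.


Σ(5k+14) = 5·Σk + 14·n
= 5·171 + 14·18
= 855 + 252 = 1107

Σ = 1107


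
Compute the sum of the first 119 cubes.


n(n+1)/2 = 119×120/2 = 7140
Σk³ = 7140² = 50979600

Σk³ = 50979600


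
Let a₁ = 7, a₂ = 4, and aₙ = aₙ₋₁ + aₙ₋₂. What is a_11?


Computing iteratively: 7, 4, 11, 15, 26, 41, 67, 108, 175, 283, 458
a_11 = 458

a_11 = 458


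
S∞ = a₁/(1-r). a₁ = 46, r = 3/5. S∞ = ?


S∞ = a₁/(1-r) = 46/(1 - 3/5)
= 46/(2/5)
= 115

S∞ = 115


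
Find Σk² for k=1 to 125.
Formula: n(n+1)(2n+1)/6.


n = 125
n(n+1)(2n+1)/6 = 125×126×251/6
= 3953250/6 = 658875

Σk² = 658875


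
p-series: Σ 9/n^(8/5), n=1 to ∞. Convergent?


p-series test: Σ c/n^p converges if p > 1, diverges if p ≤ 1 (constant c > 0 doesn't affect convergence).
p = 8/5
8/5 > 1 → CONVERGES

Converges (p = 8/5 > 1)


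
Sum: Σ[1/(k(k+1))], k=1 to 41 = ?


1/(k(k+1)) = 1/k - 1/(k+1) (partial fractions)
Telescoping: Σ = 1 - 1/42 = 41/42

Sum = 41/42


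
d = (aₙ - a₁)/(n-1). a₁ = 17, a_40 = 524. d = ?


d = (aₙ - a₁)/(n-1)
= (524 - 17)/(40-1)
= 507/39 = 13

d = 13


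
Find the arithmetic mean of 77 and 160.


AM = (77 + 160)/2 = 237/2 = 118.5

AM = 118.5


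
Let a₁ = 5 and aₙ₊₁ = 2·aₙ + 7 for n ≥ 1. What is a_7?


Computing step by step:
a_1 = 5
a_2 = 17
a_3 = 41
a_4 = 89
a_5 = 185
a_6 = 377
a_7 = 761


a_7 = 761


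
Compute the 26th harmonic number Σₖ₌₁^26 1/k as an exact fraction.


H_26 = 1/1 + 1/2 + 1/3 + ... + 1/26
= 34395742267/8923714800
≈ 3.8544

H_26 = 34395742267/8923714800 ≈ 3.8544


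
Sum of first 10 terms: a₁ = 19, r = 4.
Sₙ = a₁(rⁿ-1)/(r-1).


Sₙ = 19×(4^10 - 1)/(4 - 1)
= 19×(1048576 - 1)/3
= 19×1048575/3
= 6640975

S_10 = 6640975


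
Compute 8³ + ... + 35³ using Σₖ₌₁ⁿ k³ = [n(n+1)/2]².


Σₖ₌8^35 k³ = [35·36/2]² − [7·8/2]²
= 396900 − 784 = 396116

Σk³ = 396116


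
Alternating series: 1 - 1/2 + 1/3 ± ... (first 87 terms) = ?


S = 1 - 1/2 + 1/3 - 1/4 + 1/5 - 1/6 + 1/7 - 1/8 ± ...
= 0.6989
(Full series converges to +ln(2) ≈ +0.6931)

S_87 = 0.6989


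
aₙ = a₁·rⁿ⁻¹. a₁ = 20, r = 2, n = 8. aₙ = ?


aₙ = a₁·r^(n-1)
= 20×2^7
= 20×128
= 2560

a_8 = 2560
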